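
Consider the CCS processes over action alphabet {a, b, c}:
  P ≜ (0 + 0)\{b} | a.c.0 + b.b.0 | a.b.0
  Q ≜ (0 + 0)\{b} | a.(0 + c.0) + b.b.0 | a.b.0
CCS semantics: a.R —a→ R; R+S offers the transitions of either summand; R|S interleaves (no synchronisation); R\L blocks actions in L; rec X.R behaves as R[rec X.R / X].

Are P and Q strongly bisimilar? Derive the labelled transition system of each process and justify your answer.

LTS(P): 11 reachable states
  m0 = (0 + 0)\{b} | a.c.0 + b.b.0 | a.b.0 :: =a=> m1, =a=> m2, =b=> m3
  m1 = (0 + 0)\{b} | c.0 :: =c=> m4
  m2 = b.b.0 | b.0 :: =b=> m5, =b=> m6
  m3 = b.0 | a.b.0 :: =a=> m5, =b=> m7
  m4 = (0 + 0)\{b} | 0 :: deadlocked
  m5 = b.0 | b.0 :: =b=> m8, =b=> m9
  m6 = b.b.0 | 0 :: =b=> m9
  m7 = 0 | a.b.0 :: =a=> m8
  m8 = 0 | b.0 :: =b=> m10
  m9 = b.0 | 0 :: =b=> m10
  m10 = 0 | 0 :: deadlocked
LTS(Q): 11 reachable states
  n0 = (0 + 0)\{b} | a.(0 + c.0) + b.b.0 | a.b.0 :: =a=> n1, =a=> n2, =b=> n3
  n1 = (0 + 0)\{b} | (0 + c.0) :: =c=> n4
  n2 = b.b.0 | b.0 :: =b=> n5, =b=> n6
  n3 = b.0 | a.b.0 :: =a=> n5, =b=> n7
  n4 = (0 + 0)\{b} | 0 :: deadlocked
  n5 = b.0 | b.0 :: =b=> n8, =b=> n9
  n6 = b.b.0 | 0 :: =b=> n9
  n7 = 0 | a.b.0 :: =a=> n8
  n8 = 0 | b.0 :: =b=> n10
  n9 = b.0 | 0 :: =b=> n10
  n10 = 0 | 0 :: deadlocked
Coarsest stable partition (strong bisimilarity classes):
  B0 = {m0, n0}
  B1 = {m3, n3}
  B2 = {m5, m6, n5, n6}
  B3 = {m8, m9, n8, n9}
  B4 = {m10, m4, n10, n4}
  B5 = {m7, n7}
  B6 = {m2, n2}
  B7 = {m1, n1}
m0 ∈ B0, n0 ∈ B0 → same block

P ~ Q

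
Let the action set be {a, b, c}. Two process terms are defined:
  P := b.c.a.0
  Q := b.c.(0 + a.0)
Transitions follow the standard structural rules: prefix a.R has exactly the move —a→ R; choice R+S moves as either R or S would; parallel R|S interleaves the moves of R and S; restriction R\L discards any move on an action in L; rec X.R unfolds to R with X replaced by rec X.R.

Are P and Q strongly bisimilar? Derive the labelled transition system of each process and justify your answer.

Reachable graph of P (4 states):
  u0 = b.c.a.0 | --b--▸ u1
  u1 = c.a.0 | --c--▸ u2
  u2 = a.0 | --a--▸ u3
  u3 = 0 | deadlocked
Reachable graph of Q (4 states):
  v0 = b.c.(0 + a.0) | --b--▸ v1
  v1 = c.(0 + a.0) | --c--▸ v2
  v2 = 0 + a.0 | --a--▸ v3
  v3 = 0 | deadlocked
Partition-refinement fixed point:
  B0 = {u0, v0}
  B1 = {u1, v1}
  B2 = {u2, v2}
  B3 = {u3, v3}
u0 ∈ B0, v0 ∈ B0 → same block

P ~ Q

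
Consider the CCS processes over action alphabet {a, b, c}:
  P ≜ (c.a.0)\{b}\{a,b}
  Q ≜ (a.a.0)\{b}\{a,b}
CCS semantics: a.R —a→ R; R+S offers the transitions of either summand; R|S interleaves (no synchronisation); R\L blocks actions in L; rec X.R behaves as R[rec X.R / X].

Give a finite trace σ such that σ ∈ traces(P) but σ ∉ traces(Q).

Reachable graph of P (2 states):
  p0 = (c.a.0)\{b}\{a,b} | ··c··> p1
  p1 = (a.0)\{b}\{a,b} | ·
Reachable graph of Q (1 states):
  q0 = (a.a.0)\{b}\{a,b} | ·
Run σ = ⟨c⟩ on P: start {p0}
  after c @ step 1: {p1}
  P completes σ.
Run σ = ⟨c⟩ on Q: start {q0}
  after c @ step 1: no successor for Q

c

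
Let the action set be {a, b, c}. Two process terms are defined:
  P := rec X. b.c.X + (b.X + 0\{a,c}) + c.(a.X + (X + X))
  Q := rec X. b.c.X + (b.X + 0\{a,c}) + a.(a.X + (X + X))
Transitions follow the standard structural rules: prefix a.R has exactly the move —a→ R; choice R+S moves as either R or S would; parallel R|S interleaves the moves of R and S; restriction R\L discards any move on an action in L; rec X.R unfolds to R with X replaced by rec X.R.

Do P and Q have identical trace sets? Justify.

P's transition system — 3 states:
  m0 = rec X. b.c.X + (b.X + 0\{a,c}) + c.(a.X + (X + X)) | ··b··> m0, ··b··> m1, ··c··> m2
  m1 = c.(rec X. b.c.X + (b.X + 0\{a,c}) + c.(a.X + (X + X))) | ··c··> m0
  m2 = a.(rec X. b.c.X + (b.X + 0\{a,c}) + c.(a.X + (X + X))) + ((rec X. b.c.X + (b.X + 0\{a,c}) + c.(a.X + (X + X))) + (rec X. b.c.X + (b.X + 0\{a,c}) + c.(a.X + (X + X)))) | ··a··> m0, ··b··> m0, ··b··> m1, ··c··> m2
Q's transition system — 3 states:
  n0 = rec X. b.c.X + (b.X + 0\{a,c}) + a.(a.X + (X + X)) | ··a··> n1, ··b··> n0, ··b··> n2
  n1 = a.(rec X. b.c.X + (b.X + 0\{a,c}) + a.(a.X + (X + X))) + ((rec X. b.c.X + (b.X + 0\{a,c}) + a.(a.X + (X + X))) + (rec X. b.c.X + (b.X + 0\{a,c}) + a.(a.X + (X + X)))) | ··a··> n0, ··a··> n1, ··b··> n0, ··b··> n2
  n2 = c.(rec X. b.c.X + (b.X + 0\{a,c}) + a.(a.X + (X + X))) | ··c··> n0
Run σ = ⟨c⟩ on P: start {m0}
  step 1 (c): {m2}
  ✓ P
Run σ = ⟨c⟩ on Q: start {n0}
  step 1 (c): ∅  — Q cannot continue

traces(P) ≠ traces(Q) — witness ⟨c⟩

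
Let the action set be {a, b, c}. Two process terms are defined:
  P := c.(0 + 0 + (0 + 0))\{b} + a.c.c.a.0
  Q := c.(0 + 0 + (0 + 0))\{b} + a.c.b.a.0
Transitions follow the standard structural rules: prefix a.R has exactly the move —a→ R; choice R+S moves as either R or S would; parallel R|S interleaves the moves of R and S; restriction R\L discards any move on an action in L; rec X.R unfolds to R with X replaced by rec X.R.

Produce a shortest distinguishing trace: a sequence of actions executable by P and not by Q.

acc

LTS(P): 6 reachable states
  u0 = c.(0 + 0 + (0 + 0))\{b} + a.c.c.a.0 → -a-> u1, -c-> u2
  u1 = c.c.a.0 → -c-> u3
  u2 = (0 + 0 + (0 + 0))\{b} → deadlocked
  u3 = c.a.0 → -c-> u4
  u4 = a.0 → -a-> u5
  u5 = 0 → deadlocked
LTS(Q): 6 reachable states
  v0 = c.(0 + 0 + (0 + 0))\{b} + a.c.b.a.0 → -a-> v1, -c-> v2
  v1 = c.b.a.0 → -c-> v3
  v2 = (0 + 0 + (0 + 0))\{b} → deadlocked
  v3 = b.a.0 → -b-> v4
  v4 = a.0 → -a-> v5
  v5 = 0 → deadlocked
Run σ = ⟨acc⟩ on P: start {u0}
  after a @ step 1: {u1}
  after c @ step 2: {u3}
  after c @ step 3: {u4}
  — P admits the full trace.
Run σ = ⟨acc⟩ on Q: start {v0}
  after a @ step 1: {v1}
  after c @ step 2: {v3}
  after c @ step 3: no successor for Q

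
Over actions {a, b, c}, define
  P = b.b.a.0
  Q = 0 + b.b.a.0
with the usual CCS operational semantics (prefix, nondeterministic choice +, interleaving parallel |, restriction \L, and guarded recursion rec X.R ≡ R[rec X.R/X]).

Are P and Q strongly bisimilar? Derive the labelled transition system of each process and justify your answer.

Reachable graph of P (4 states):
  p0 = b.b.a.0 has moves --b--▸ p1
  p1 = b.a.0 has moves --b--▸ p2
  p2 = a.0 has moves --a--▸ p3
  p3 = 0 has moves ∅
Reachable graph of Q (4 states):
  q0 = 0 + b.b.a.0 has moves --b--▸ q1
  q1 = b.a.0 has moves --b--▸ q2
  q2 = a.0 has moves --a--▸ q3
  q3 = 0 has moves ∅
Partition-refinement fixed point:
  B0 = {p0, q0}
  B1 = {p1, q1}
  B2 = {p2, q2}
  B3 = {p3, q3}
p0 ∈ B0, q0 ∈ B0 → same block

YES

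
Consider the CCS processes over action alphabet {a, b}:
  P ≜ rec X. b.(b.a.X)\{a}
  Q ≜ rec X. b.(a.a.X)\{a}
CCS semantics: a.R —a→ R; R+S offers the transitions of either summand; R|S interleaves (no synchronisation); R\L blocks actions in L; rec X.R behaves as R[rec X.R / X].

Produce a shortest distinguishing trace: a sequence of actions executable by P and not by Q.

P's transition system — 3 states:
  s0 = rec X. b.(b.a.X)\{a} | —b→ s1
  s1 = (b.a.(rec X. b.(b.a.X)\{a}))\{a} | —b→ s2
  s2 = (a.(rec X. b.(b.a.X)\{a}))\{a} | (no moves)
Q's transition system — 2 states:
  t0 = rec X. b.(a.a.X)\{a} | —b→ t1
  t1 = (a.a.(rec X. b.(a.a.X)\{a}))\{a} | (no moves)
Executing bb from P (initial set {s0}):
  [1] b ⇒ {s1}
  [2] b ⇒ {s2}
  P completes σ.
Executing bb from Q (initial set {t0}):
  [1] b ⇒ {t1}
  [2] b ⇒ ∅ (Q stuck)

bb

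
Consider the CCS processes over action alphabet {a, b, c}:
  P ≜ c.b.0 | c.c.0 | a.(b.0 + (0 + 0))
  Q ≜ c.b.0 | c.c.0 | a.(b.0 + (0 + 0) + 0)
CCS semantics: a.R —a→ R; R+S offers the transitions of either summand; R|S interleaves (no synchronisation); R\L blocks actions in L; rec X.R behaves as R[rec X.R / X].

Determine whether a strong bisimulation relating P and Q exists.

P ~ Q

Reachable graph of P (27 states):
  p0 = c.b.0 | c.c.0 | a.(b.0 + (0 + 0)) :: -a-> p1, -c-> p2, -c-> p3
  p1 = c.b.0 | c.c.0 | (b.0 + (0 + 0)) :: -b-> p4, -c-> p5, -c-> p6
  p2 = b.0 | c.c.0 | a.(b.0 + (0 + 0)) :: -a-> p5, -b-> p7, -c-> p8
  p3 = c.b.0 | c.0 | a.(b.0 + (0 + 0)) :: -a-> p6, -c-> p8, -c-> p9
  p4 = c.b.0 | c.c.0 | 0 :: -c-> p10, -c-> p11
  p5 = b.0 | c.c.0 | (b.0 + (0 + 0)) :: -b-> p10, -b-> p12, -c-> p13
  p6 = c.b.0 | c.0 | (b.0 + (0 + 0)) :: -b-> p11, -c-> p13, -c-> p14
  p7 = 0 | c.c.0 | a.(b.0 + (0 + 0)) :: -a-> p12, -c-> p15
  p8 = b.0 | c.0 | a.(b.0 + (0 + 0)) :: -a-> p13, -b-> p15, -c-> p16
  p9 = c.b.0 | 0 | a.(b.0 + (0 + 0)) :: -a-> p14, -c-> p16
  p10 = b.0 | c.c.0 | 0 :: -b-> p17, -c-> p18
  p11 = c.b.0 | c.0 | 0 :: -c-> p18, -c-> p19
  p12 = 0 | c.c.0 | (b.0 + (0 + 0)) :: -b-> p17, -c-> p20
  p13 = b.0 | c.0 | (b.0 + (0 + 0)) :: -b-> p18, -b-> p20, -c-> p21
  p14 = c.b.0 | 0 | (b.0 + (0 + 0)) :: -b-> p19, -c-> p21
  p15 = 0 | c.0 | a.(b.0 + (0 + 0)) :: -a-> p20, -c-> p22
  p16 = b.0 | 0 | a.(b.0 + (0 + 0)) :: -a-> p21, -b-> p22
  p17 = 0 | c.c.0 | 0 :: -c-> p23
  p18 = b.0 | c.0 | 0 :: -b-> p23, -c-> p24
  p19 = c.b.0 | 0 | 0 :: -c-> p24
  p20 = 0 | c.0 | (b.0 + (0 + 0)) :: -b-> p23, -c-> p25
  p21 = b.0 | 0 | (b.0 + (0 + 0)) :: -b-> p24, -b-> p25
  p22 = 0 | 0 | a.(b.0 + (0 + 0)) :: -a-> p25
  p23 = 0 | c.0 | 0 :: -c-> p26
  p24 = b.0 | 0 | 0 :: -b-> p26
  p25 = 0 | 0 | (b.0 + (0 + 0)) :: -b-> p26
  p26 = 0 | 0 | 0 :: ·
Reachable graph of Q (27 states):
  q0 = c.b.0 | c.c.0 | a.(b.0 + (0 + 0) + 0) :: -a-> q1, -c-> q2, -c-> q3
  q1 = c.b.0 | c.c.0 | (b.0 + (0 + 0) + 0) :: -b-> q4, -c-> q5, -c-> q6
  q2 = b.0 | c.c.0 | a.(b.0 + (0 + 0) + 0) :: -a-> q5, -b-> q7, -c-> q8
  q3 = c.b.0 | c.0 | a.(b.0 + (0 + 0) + 0) :: -a-> q6, -c-> q8, -c-> q9
  q4 = c.b.0 | c.c.0 | 0 :: -c-> q10, -c-> q11
  q5 = b.0 | c.c.0 | (b.0 + (0 + 0) + 0) :: -b-> q10, -b-> q12, -c-> q13
  q6 = c.b.0 | c.0 | (b.0 + (0 + 0) + 0) :: -b-> q11, -c-> q13, -c-> q14
  q7 = 0 | c.c.0 | a.(b.0 + (0 + 0) + 0) :: -a-> q12, -c-> q15
  q8 = b.0 | c.0 | a.(b.0 + (0 + 0) + 0) :: -a-> q13, -b-> q15, -c-> q16
  q9 = c.b.0 | 0 | a.(b.0 + (0 + 0) + 0) :: -a-> q14, -c-> q16
  q10 = b.0 | c.c.0 | 0 :: -b-> q17, -c-> q18
  q11 = c.b.0 | c.0 | 0 :: -c-> q18, -c-> q19
  q12 = 0 | c.c.0 | (b.0 + (0 + 0) + 0) :: -b-> q17, -c-> q20
  q13 = b.0 | c.0 | (b.0 + (0 + 0) + 0) :: -b-> q18, -b-> q20, -c-> q21
  q14 = c.b.0 | 0 | (b.0 + (0 + 0) + 0) :: -b-> q19, -c-> q21
  q15 = 0 | c.0 | a.(b.0 + (0 + 0) + 0) :: -a-> q20, -c-> q22
  q16 = b.0 | 0 | a.(b.0 + (0 + 0) + 0) :: -a-> q21, -b-> q22
  q17 = 0 | c.c.0 | 0 :: -c-> q23
  q18 = b.0 | c.0 | 0 :: -b-> q23, -c-> q24
  q19 = c.b.0 | 0 | 0 :: -c-> q24
  q20 = 0 | c.0 | (b.0 + (0 + 0) + 0) :: -b-> q23, -c-> q25
  q21 = b.0 | 0 | (b.0 + (0 + 0) + 0) :: -b-> q24, -b-> q25
  q22 = 0 | 0 | a.(b.0 + (0 + 0) + 0) :: -a-> q25
  q23 = 0 | c.0 | 0 :: -c-> q26
  q24 = b.0 | 0 | 0 :: -b-> q26
  q25 = 0 | 0 | (b.0 + (0 + 0) + 0) :: -b-> q26
  q26 = 0 | 0 | 0 :: ·
Coarsest stable partition (strong bisimilarity classes):
  B0 = {p0, q0}
  B1 = {p1, q1}
  B2 = {p4, q4}
  B3 = {p10, p12, q10, q12}
  B4 = {p17, q17}
  B5 = {p23, q23}
  B6 = {p26, q26}
  B7 = {p18, p20, q18, q20}
  B8 = {p24, p25, q24, q25}
  B9 = {p11, q11}
  B10 = {p19, q19}
  B11 = {p5, q5}
  B12 = {p13, q13}
  B13 = {p21, q21}
  B14 = {p6, q6}
  B15 = {p14, q14}
  B16 = {p2, q2}
  B17 = {p7, q7}
  B18 = {p15, q15}
  B19 = {p22, q22}
  B20 = {p8, q8}
  B21 = {p16, q16}
  B22 = {p3, q3}
  B23 = {p9, q9}
p0 ∈ B0, q0 ∈ B0 → same block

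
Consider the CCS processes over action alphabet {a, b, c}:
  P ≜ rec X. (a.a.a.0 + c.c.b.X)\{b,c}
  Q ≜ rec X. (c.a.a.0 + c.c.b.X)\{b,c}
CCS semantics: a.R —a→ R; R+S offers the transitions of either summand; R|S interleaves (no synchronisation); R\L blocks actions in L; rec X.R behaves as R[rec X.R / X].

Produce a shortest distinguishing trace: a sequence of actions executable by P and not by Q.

a

Reachable graph of P (4 states):
  p0 = rec X. (a.a.a.0 + c.c.b.X)\{b,c} has moves —a→ p1
  p1 = (a.a.0)\{b,c} has moves —a→ p2
  p2 = (a.0)\{b,c} has moves —a→ p3
  p3 = 0\{b,c} has moves stopped
Reachable graph of Q (1 states):
  q0 = rec X. (c.a.a.0 + c.c.b.X)\{b,c} has moves stopped
Trace ⟨a⟩ through P, begin at {p0}:
  [1] a ⇒ {p1}
  ✓ P
Trace ⟨a⟩ through Q, begin at {q0}:
  [1] a ⇒ ∅ (Q stuck)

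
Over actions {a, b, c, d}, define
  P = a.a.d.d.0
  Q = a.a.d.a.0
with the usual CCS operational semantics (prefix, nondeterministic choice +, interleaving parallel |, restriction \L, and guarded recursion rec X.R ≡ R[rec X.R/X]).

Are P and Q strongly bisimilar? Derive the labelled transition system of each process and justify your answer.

P ≁ Q

LTS(P): 5 reachable states
  s0 = a.a.d.d.0 :: ··a··> s1
  s1 = a.d.d.0 :: ··a··> s2
  s2 = d.d.0 :: ··d··> s3
  s3 = d.0 :: ··d··> s4
  s4 = 0 :: stopped
LTS(Q): 5 reachable states
  t0 = a.a.d.a.0 :: ··a··> t1
  t1 = a.d.a.0 :: ··a··> t2
  t2 = d.a.0 :: ··d··> t3
  t3 = a.0 :: ··a··> t4
  t4 = 0 :: stopped
Partition-refinement fixed point:
  B0 = {s0}
  B1 = {s1}
  B2 = {s2}
  B3 = {s3}
  B4 = {s4, t4}
  B5 = {t0}
  B6 = {t1}
  B7 = {t2}
  B8 = {t3}
s0 ∈ B0, t0 ∈ B5 → different blocks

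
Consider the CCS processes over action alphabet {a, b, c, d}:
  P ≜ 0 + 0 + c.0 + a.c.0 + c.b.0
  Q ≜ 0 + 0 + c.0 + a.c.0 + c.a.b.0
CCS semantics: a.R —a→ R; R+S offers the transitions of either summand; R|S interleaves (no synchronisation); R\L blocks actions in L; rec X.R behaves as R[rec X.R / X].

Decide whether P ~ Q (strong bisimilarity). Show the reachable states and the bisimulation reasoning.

LTS(P): 4 reachable states
  u0 = 0 + 0 + c.0 + a.c.0 + c.b.0 :: —a→ u1, —c→ u2, —c→ u3
  u1 = c.0 :: —c→ u2
  u2 = 0 :: ·
  u3 = b.0 :: —b→ u2
LTS(Q): 5 reachable states
  v0 = 0 + 0 + c.0 + a.c.0 + c.a.b.0 :: —a→ v1, —c→ v2, —c→ v3
  v1 = c.0 :: —c→ v2
  v2 = 0 :: ·
  v3 = a.b.0 :: —a→ v4
  v4 = b.0 :: —b→ v2
Bisimilarity quotient blocks:
  B0 = {u0}
  B1 = {u3, v4}
  B2 = {u2, v2}
  B3 = {u1, v1}
  B4 = {v0}
  B5 = {v3}
u0 ∈ B0, v0 ∈ B4 → different blocks

NO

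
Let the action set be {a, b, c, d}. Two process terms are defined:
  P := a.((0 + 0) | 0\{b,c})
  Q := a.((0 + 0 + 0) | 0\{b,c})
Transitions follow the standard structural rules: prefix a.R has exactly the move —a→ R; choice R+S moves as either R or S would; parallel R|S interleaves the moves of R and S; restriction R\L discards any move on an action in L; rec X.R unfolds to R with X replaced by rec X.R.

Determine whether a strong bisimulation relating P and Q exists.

P's transition system — 2 states:
  s0 = a.((0 + 0) | 0\{b,c}) :: =a=> s1
  s1 = (0 + 0) | 0\{b,c} :: deadlocked
Q's transition system — 2 states:
  t0 = a.((0 + 0 + 0) | 0\{b,c}) :: =a=> t1
  t1 = (0 + 0 + 0) | 0\{b,c} :: deadlocked
Partition-refinement fixed point:
  B0 = {s0, t0}
  B1 = {s1, t1}
s0 ∈ B0, t0 ∈ B0 → same block

P ~ Q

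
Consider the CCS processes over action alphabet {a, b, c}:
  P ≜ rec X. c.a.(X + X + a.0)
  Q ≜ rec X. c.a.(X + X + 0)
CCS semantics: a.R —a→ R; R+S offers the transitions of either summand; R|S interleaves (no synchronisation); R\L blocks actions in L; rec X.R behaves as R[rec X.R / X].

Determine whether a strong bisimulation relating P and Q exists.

LTS(P): 4 reachable states
  p0 = rec X. c.a.(X + X + a.0) :: —c→ p1
  p1 = a.((rec X. c.a.(X + X + a.0)) + (rec X. c.a.(X + X + a.0)) + a.0) :: —a→ p2
  p2 = (rec X. c.a.(X + X + a.0)) + (rec X. c.a.(X + X + a.0)) + a.0 :: —a→ p3, —c→ p1
  p3 = 0 :: deadlocked
LTS(Q): 3 reachable states
  q0 = rec X. c.a.(X + X + 0) :: —c→ q1
  q1 = a.((rec X. c.a.(X + X + 0)) + (rec X. c.a.(X + X + 0)) + 0) :: —a→ q2
  q2 = (rec X. c.a.(X + X + 0)) + (rec X. c.a.(X + X + 0)) + 0 :: —c→ q1
Coarsest stable partition (strong bisimilarity classes):
  B0 = {p0}
  B1 = {p1}
  B2 = {p2}
  B3 = {p3}
  B4 = {q0, q2}
  B5 = {q1}
p0 ∈ B0, q0 ∈ B4 → different blocks

NO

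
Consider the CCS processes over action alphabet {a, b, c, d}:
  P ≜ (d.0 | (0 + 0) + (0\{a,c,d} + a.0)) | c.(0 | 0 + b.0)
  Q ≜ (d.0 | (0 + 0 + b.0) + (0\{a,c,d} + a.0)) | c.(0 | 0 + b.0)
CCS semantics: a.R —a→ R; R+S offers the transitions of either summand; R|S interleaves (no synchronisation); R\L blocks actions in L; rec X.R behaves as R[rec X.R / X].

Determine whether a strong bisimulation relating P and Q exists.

LTS(P): 9 reachable states
  m0 = (d.0 | (0 + 0) + (0\{a,c,d} + a.0)) | c.(0 | 0 + b.0) :: --a--▸ m1, --c--▸ m2, --d--▸ m3
  m1 = 0 | c.(0 | 0 + b.0) :: --c--▸ m4
  m2 = (d.0 | (0 + 0) + (0\{a,c,d} + a.0)) | (0 | 0 + b.0) :: --a--▸ m4, --b--▸ m5, --d--▸ m6
  m3 = 0 | (0 + 0) | c.(0 | 0 + b.0) :: --c--▸ m6
  m4 = 0 | (0 | 0 + b.0) :: --b--▸ m7
  m5 = (d.0 | (0 + 0) + (0\{a,c,d} + a.0)) | 0 :: --a--▸ m7, --d--▸ m8
  m6 = 0 | (0 + 0) | (0 | 0 + b.0) :: --b--▸ m8
  m7 = 0 | 0 :: deadlocked
  m8 = 0 | (0 + 0) | 0 :: deadlocked
LTS(Q): 15 reachable states
  n0 = (d.0 | (0 + 0 + b.0) + (0\{a,c,d} + a.0)) | c.(0 | 0 + b.0) :: --a--▸ n1, --b--▸ n2, --c--▸ n3, --d--▸ n4
  n1 = 0 | c.(0 | 0 + b.0) :: --c--▸ n5
  n2 = d.0 | 0 | c.(0 | 0 + b.0) :: --c--▸ n6, --d--▸ n7
  n3 = (d.0 | (0 + 0 + b.0) + (0\{a,c,d} + a.0)) | (0 | 0 + b.0) :: --a--▸ n5, --b--▸ n6, --b--▸ n8, --d--▸ n9
  n4 = 0 | (0 + 0 + b.0) | c.(0 | 0 + b.0) :: --b--▸ n7, --c--▸ n9
  n5 = 0 | (0 | 0 + b.0) :: --b--▸ n10
  n6 = d.0 | 0 | (0 | 0 + b.0) :: --b--▸ n11, --d--▸ n12
  n7 = 0 | 0 | c.(0 | 0 + b.0) :: --c--▸ n12
  n8 = (d.0 | (0 + 0 + b.0) + (0\{a,c,d} + a.0)) | 0 :: --a--▸ n10, --b--▸ n11, --d--▸ n13
  n9 = 0 | (0 + 0 + b.0) | (0 | 0 + b.0) :: --b--▸ n12, --b--▸ n13
  n10 = 0 | 0 :: deadlocked
  n11 = d.0 | 0 | 0 :: --d--▸ n14
  n12 = 0 | 0 | (0 | 0 + b.0) :: --b--▸ n14
  n13 = 0 | (0 + 0 + b.0) | 0 :: --b--▸ n14
  n14 = 0 | 0 | 0 :: deadlocked
Bisimilarity quotient blocks:
  B0 = {m0}
  B1 = {m1, m3, n1, n7}
  B2 = {m4, m6, n12, n13, n5}
  B3 = {m7, m8, n10, n14}
  B4 = {m2}
  B5 = {m5}
  B6 = {n0}
  B7 = {n3}
  B8 = {n8}
  B9 = {n11}
  B10 = {n6}
  B11 = {n9}
  B12 = {n2}
  B13 = {n4}
m0 ∈ B0, n0 ∈ B6 → different blocks

NO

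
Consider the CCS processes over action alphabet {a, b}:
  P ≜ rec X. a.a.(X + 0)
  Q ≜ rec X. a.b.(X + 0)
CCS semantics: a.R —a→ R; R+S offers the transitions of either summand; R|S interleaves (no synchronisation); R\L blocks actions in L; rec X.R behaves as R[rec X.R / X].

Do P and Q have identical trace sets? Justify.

trace-distinct — witness ⟨aa⟩

LTS(P): 3 reachable states
  s0 = rec X. a.a.(X + 0) | —a→ s1
  s1 = a.((rec X. a.a.(X + 0)) + 0) | —a→ s2
  s2 = (rec X. a.a.(X + 0)) + 0 | —a→ s1
LTS(Q): 3 reachable states
  t0 = rec X. a.b.(X + 0) | —a→ t1
  t1 = b.((rec X. a.b.(X + 0)) + 0) | —b→ t2
  t2 = (rec X. a.b.(X + 0)) + 0 | —a→ t1
Trace ⟨aa⟩ through P, begin at {s0}:
  [1] a ⇒ {s1}
  [2] a ⇒ {s2}
  — P admits the full trace.
Trace ⟨aa⟩ through Q, begin at {t0}:
  [1] a ⇒ {t1}
  [2] a ⇒ ∅  — Q cannot continue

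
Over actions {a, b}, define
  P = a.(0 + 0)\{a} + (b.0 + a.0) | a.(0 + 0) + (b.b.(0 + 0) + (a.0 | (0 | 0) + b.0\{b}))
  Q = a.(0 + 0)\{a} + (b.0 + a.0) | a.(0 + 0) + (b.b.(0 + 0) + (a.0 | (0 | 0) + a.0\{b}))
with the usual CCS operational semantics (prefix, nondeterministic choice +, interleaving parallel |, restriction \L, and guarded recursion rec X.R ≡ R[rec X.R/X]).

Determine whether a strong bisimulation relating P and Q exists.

P's transition system — 9 states:
  u0 = a.(0 + 0)\{a} + (b.0 + a.0) | a.(0 + 0) + (b.b.(0 + 0) + (a.0 | (0 | 0) + b.0\{b})) ⊢ ··a··> u1, ··a··> u2, ··a··> u3, ··a··> u4, ··b··> u4, ··b··> u5, ··b··> u6
  u1 = (0 + 0)\{a} ⊢ ·
  u2 = (b.0 + a.0) | (0 + 0) ⊢ ··a··> u7, ··b··> u7
  u3 = 0 | (0 | 0) ⊢ ·
  u4 = 0 | a.(0 + 0) ⊢ ··a··> u7
  u5 = 0\{b} ⊢ ·
  u6 = b.(0 + 0) ⊢ ··b··> u8
  u7 = 0 | (0 + 0) ⊢ ·
  u8 = 0 + 0 ⊢ ·
Q's transition system — 9 states:
  v0 = a.(0 + 0)\{a} + (b.0 + a.0) | a.(0 + 0) + (b.b.(0 + 0) + (a.0 | (0 | 0) + a.0\{b})) ⊢ ··a··> v1, ··a··> v2, ··a··> v3, ··a··> v4, ··a··> v5, ··b··> v4, ··b··> v6
  v1 = (0 + 0)\{a} ⊢ ·
  v2 = (b.0 + a.0) | (0 + 0) ⊢ ··a··> v7, ··b··> v7
  v3 = 0 | (0 | 0) ⊢ ·
  v4 = 0 | a.(0 + 0) ⊢ ··a··> v7
  v5 = 0\{b} ⊢ ·
  v6 = b.(0 + 0) ⊢ ··b··> v8
  v7 = 0 | (0 + 0) ⊢ ·
  v8 = 0 + 0 ⊢ ·
Coarsest stable partition (strong bisimilarity classes):
  B0 = {u0}
  B1 = {u1, u3, u5, u7, u8, v1, v3, v5, v7, v8}
  B2 = {u4, v4}
  B3 = {u6, v6}
  B4 = {u2, v2}
  B5 = {v0}
u0 ∈ B0, v0 ∈ B5 → different blocks

NO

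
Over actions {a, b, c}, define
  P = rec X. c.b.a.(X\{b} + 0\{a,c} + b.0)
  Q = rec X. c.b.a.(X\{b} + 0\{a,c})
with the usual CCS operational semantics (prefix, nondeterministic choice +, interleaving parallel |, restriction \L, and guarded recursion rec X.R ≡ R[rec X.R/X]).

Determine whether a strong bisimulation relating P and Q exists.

not bisimilar

P's transition system — 6 states:
  s0 = rec X. c.b.a.(X\{b} + 0\{a,c} + b.0) → —c→ s1
  s1 = b.a.((rec X. c.b.a.(X\{b} + 0\{a,c} + b.0))\{b} + 0\{a,c} + b.0) → —b→ s2
  s2 = a.((rec X. c.b.a.(X\{b} + 0\{a,c} + b.0))\{b} + 0\{a,c} + b.0) → —a→ s3
  s3 = (rec X. c.b.a.(X\{b} + 0\{a,c} + b.0))\{b} + 0\{a,c} + b.0 → —b→ s4, —c→ s5
  s4 = 0 → (no moves)
  s5 = (b.a.((rec X. c.b.a.(X\{b} + 0\{a,c} + b.0))\{b} + 0\{a,c} + b.0))\{b} → (no moves)
Q's transition system — 5 states:
  t0 = rec X. c.b.a.(X\{b} + 0\{a,c}) → —c→ t1
  t1 = b.a.((rec X. c.b.a.(X\{b} + 0\{a,c}))\{b} + 0\{a,c}) → —b→ t2
  t2 = a.((rec X. c.b.a.(X\{b} + 0\{a,c}))\{b} + 0\{a,c}) → —a→ t3
  t3 = (rec X. c.b.a.(X\{b} + 0\{a,c}))\{b} + 0\{a,c} → —c→ t4
  t4 = (b.a.((rec X. c.b.a.(X\{b} + 0\{a,c}))\{b} + 0\{a,c}))\{b} → (no moves)
Partition-refinement fixed point:
  B0 = {s0}
  B1 = {s1}
  B2 = {s2}
  B3 = {s3}
  B4 = {s4, s5, t4}
  B5 = {t0}
  B6 = {t1}
  B7 = {t2}
  B8 = {t3}
s0 ∈ B0, t0 ∈ B5 → different blocks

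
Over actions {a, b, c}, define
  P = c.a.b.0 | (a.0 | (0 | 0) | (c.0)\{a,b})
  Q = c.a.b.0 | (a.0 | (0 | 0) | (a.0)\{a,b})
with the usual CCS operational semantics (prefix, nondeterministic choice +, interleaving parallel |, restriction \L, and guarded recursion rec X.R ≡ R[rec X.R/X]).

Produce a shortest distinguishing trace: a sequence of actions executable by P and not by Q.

Reachable graph of P (16 states):
  p0 = c.a.b.0 | (a.0 | (0 | 0) | (c.0)\{a,b}) | ··a··> p1, ··c··> p2, ··c··> p3
  p1 = c.a.b.0 | (0 | (0 | 0) | (c.0)\{a,b}) | ··c··> p4, ··c··> p5
  p2 = a.b.0 | (a.0 | (0 | 0) | (c.0)\{a,b}) | ··a··> p4, ··a··> p6, ··c··> p7
  p3 = c.a.b.0 | (a.0 | (0 | 0) | 0\{a,b}) | ··a··> p5, ··c··> p7
  p4 = a.b.0 | (0 | (0 | 0) | (c.0)\{a,b}) | ··a··> p8, ··c··> p9
  p5 = c.a.b.0 | (0 | (0 | 0) | 0\{a,b}) | ··c··> p9
  p6 = b.0 | (a.0 | (0 | 0) | (c.0)\{a,b}) | ··a··> p8, ··b··> p10, ··c··> p11
  p7 = a.b.0 | (a.0 | (0 | 0) | 0\{a,b}) | ··a··> p11, ··a··> p9
  p8 = b.0 | (0 | (0 | 0) | (c.0)\{a,b}) | ··b··> p12, ··c··> p13
  p9 = a.b.0 | (0 | (0 | 0) | 0\{a,b}) | ··a··> p13
  p10 = 0 | (a.0 | (0 | 0) | (c.0)\{a,b}) | ··a··> p12, ··c··> p14
  p11 = b.0 | (a.0 | (0 | 0) | 0\{a,b}) | ··a··> p13, ··b··> p14
  p12 = 0 | (0 | (0 | 0) | (c.0)\{a,b}) | ··c··> p15
  p13 = b.0 | (0 | (0 | 0) | 0\{a,b}) | ··b··> p15
  p14 = 0 | (a.0 | (0 | 0) | 0\{a,b}) | ··a··> p15
  p15 = 0 | (0 | (0 | 0) | 0\{a,b}) | ·
Reachable graph of Q (8 states):
  q0 = c.a.b.0 | (a.0 | (0 | 0) | (a.0)\{a,b}) | ··a··> q1, ··c··> q2
  q1 = c.a.b.0 | (0 | (0 | 0) | (a.0)\{a,b}) | ··c··> q3
  q2 = a.b.0 | (a.0 | (0 | 0) | (a.0)\{a,b}) | ··a··> q3, ··a··> q4
  q3 = a.b.0 | (0 | (0 | 0) | (a.0)\{a,b}) | ··a··> q5
  q4 = b.0 | (a.0 | (0 | 0) | (a.0)\{a,b}) | ··a··> q5, ··b··> q6
  q5 = b.0 | (0 | (0 | 0) | (a.0)\{a,b}) | ··b··> q7
  q6 = 0 | (a.0 | (0 | 0) | (a.0)\{a,b}) | ··a··> q7
  q7 = 0 | (0 | (0 | 0) | (a.0)\{a,b}) | ·
Run σ = ⟨cc⟩ on P: start {p0}
  after c @ step 1: {p2, p3}
  after c @ step 2: {p7}
  P completes σ.
Run σ = ⟨cc⟩ on Q: start {q0}
  after c @ step 1: {q2}
  after c @ step 2: ∅ (Q stuck)

cc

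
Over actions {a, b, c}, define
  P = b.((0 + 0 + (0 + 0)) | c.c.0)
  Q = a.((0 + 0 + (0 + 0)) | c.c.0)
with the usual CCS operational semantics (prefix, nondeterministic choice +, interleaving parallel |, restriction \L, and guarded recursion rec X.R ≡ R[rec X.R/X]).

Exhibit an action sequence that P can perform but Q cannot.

Reachable graph of P (4 states):
  p0 = b.((0 + 0 + (0 + 0)) | c.c.0) → -b-> p1
  p1 = (0 + 0 + (0 + 0)) | c.c.0 → -c-> p2
  p2 = (0 + 0 + (0 + 0)) | c.0 → -c-> p3
  p3 = (0 + 0 + (0 + 0)) | 0 → (no moves)
Reachable graph of Q (4 states):
  q0 = a.((0 + 0 + (0 + 0)) | c.c.0) → -a-> q1
  q1 = (0 + 0 + (0 + 0)) | c.c.0 → -c-> q2
  q2 = (0 + 0 + (0 + 0)) | c.0 → -c-> q3
  q3 = (0 + 0 + (0 + 0)) | 0 → (no moves)
Run σ = ⟨b⟩ on P: start {p0}
  step 1 (b): {p1}
  P completes σ.
Run σ = ⟨b⟩ on Q: start {q0}
  step 1 (b): no successor for Q

b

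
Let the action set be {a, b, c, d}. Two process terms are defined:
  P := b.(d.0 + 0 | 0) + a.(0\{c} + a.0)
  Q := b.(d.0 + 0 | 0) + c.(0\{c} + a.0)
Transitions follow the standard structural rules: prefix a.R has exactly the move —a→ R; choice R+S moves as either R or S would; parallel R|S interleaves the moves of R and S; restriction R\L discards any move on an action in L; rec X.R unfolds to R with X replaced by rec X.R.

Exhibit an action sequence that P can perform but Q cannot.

P's transition system — 4 states:
  s0 = b.(d.0 + 0 | 0) + a.(0\{c} + a.0) | —a→ s1, —b→ s2
  s1 = 0\{c} + a.0 | —a→ s3
  s2 = d.0 + 0 | 0 | —d→ s3
  s3 = 0 | ·
Q's transition system — 4 states:
  t0 = b.(d.0 + 0 | 0) + c.(0\{c} + a.0) | —b→ t1, —c→ t2
  t1 = d.0 + 0 | 0 | —d→ t3
  t2 = 0\{c} + a.0 | —a→ t3
  t3 = 0 | ·
Trace ⟨a⟩ through P, begin at {s0}:
  [1] a ⇒ {s1}
  — P admits the full trace.
Trace ⟨a⟩ through Q, begin at {t0}:
  [1] a ⇒ no successor for Q

a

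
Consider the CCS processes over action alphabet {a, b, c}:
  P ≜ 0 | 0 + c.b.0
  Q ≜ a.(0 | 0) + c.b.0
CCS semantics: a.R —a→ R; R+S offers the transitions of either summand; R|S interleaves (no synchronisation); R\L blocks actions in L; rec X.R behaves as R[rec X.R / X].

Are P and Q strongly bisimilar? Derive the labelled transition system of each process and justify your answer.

P ≁ Q

Reachable graph of P (3 states):
  u0 = 0 | 0 + c.b.0 → =c=> u1
  u1 = b.0 → =b=> u2
  u2 = 0 → stopped
Reachable graph of Q (4 states):
  v0 = a.(0 | 0) + c.b.0 → =a=> v1, =c=> v2
  v1 = 0 | 0 → stopped
  v2 = b.0 → =b=> v3
  v3 = 0 → stopped
Bisimilarity quotient blocks:
  B0 = {u0}
  B1 = {u1, v2}
  B2 = {u2, v1, v3}
  B3 = {v0}
u0 ∈ B0, v0 ∈ B3 → different blocks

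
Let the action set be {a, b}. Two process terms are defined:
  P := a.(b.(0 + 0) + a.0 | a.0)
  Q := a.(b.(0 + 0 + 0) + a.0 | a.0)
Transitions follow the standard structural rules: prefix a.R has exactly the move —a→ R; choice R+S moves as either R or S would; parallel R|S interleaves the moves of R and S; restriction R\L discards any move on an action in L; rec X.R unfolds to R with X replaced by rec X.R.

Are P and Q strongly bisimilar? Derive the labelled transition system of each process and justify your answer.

bisimilar

LTS(P): 6 reachable states
  s0 = a.(b.(0 + 0) + a.0 | a.0) | =a=> s1
  s1 = b.(0 + 0) + a.0 | a.0 | =a=> s2, =a=> s3, =b=> s4
  s2 = 0 | a.0 | =a=> s5
  s3 = a.0 | 0 | =a=> s5
  s4 = 0 + 0 | stopped
  s5 = 0 | 0 | stopped
LTS(Q): 6 reachable states
  t0 = a.(b.(0 + 0 + 0) + a.0 | a.0) | =a=> t1
  t1 = b.(0 + 0 + 0) + a.0 | a.0 | =a=> t2, =a=> t3, =b=> t4
  t2 = 0 | a.0 | =a=> t5
  t3 = a.0 | 0 | =a=> t5
  t4 = 0 + 0 + 0 | stopped
  t5 = 0 | 0 | stopped
Bisimilarity quotient blocks:
  B0 = {s0, t0}
  B1 = {s1, t1}
  B2 = {s2, s3, t2, t3}
  B3 = {s4, s5, t4, t5}
s0 ∈ B0, t0 ∈ B0 → same block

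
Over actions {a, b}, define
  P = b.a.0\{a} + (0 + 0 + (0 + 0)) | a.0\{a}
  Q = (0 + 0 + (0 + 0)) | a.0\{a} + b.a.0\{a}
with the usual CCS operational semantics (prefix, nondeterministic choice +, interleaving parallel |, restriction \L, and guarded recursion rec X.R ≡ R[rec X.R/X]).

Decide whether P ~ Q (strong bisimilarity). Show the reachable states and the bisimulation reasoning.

Reachable graph of P (4 states):
  u0 = b.a.0\{a} + (0 + 0 + (0 + 0)) | a.0\{a} has moves —a→ u1, —b→ u2
  u1 = (0 + 0 + (0 + 0)) | 0\{a} has moves ∅
  u2 = a.0\{a} has moves —a→ u3
  u3 = 0\{a} has moves ∅
Reachable graph of Q (4 states):
  v0 = (0 + 0 + (0 + 0)) | a.0\{a} + b.a.0\{a} has moves —a→ v1, —b→ v2
  v1 = (0 + 0 + (0 + 0)) | 0\{a} has moves ∅
  v2 = a.0\{a} has moves —a→ v3
  v3 = 0\{a} has moves ∅
Partition-refinement fixed point:
  B0 = {u0, v0}
  B1 = {u2, v2}
  B2 = {u1, u3, v1, v3}
u0 ∈ B0, v0 ∈ B0 → same block

P ~ Q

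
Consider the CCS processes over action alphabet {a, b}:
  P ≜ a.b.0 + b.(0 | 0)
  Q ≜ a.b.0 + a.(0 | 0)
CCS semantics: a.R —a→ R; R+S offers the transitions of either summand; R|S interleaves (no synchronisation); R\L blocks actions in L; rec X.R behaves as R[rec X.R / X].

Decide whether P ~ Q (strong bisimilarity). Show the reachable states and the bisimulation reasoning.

P's transition system — 4 states:
  u0 = a.b.0 + b.(0 | 0) ⊢ =a=> u1, =b=> u2
  u1 = b.0 ⊢ =b=> u3
  u2 = 0 | 0 ⊢ deadlocked
  u3 = 0 ⊢ deadlocked
Q's transition system — 4 states:
  v0 = a.b.0 + a.(0 | 0) ⊢ =a=> v1, =a=> v2
  v1 = 0 | 0 ⊢ deadlocked
  v2 = b.0 ⊢ =b=> v3
  v3 = 0 ⊢ deadlocked
Bisimilarity quotient blocks:
  B0 = {u0}
  B1 = {u1, v2}
  B2 = {u2, u3, v1, v3}
  B3 = {v0}
u0 ∈ B0, v0 ∈ B3 → different blocks

P ≁ Q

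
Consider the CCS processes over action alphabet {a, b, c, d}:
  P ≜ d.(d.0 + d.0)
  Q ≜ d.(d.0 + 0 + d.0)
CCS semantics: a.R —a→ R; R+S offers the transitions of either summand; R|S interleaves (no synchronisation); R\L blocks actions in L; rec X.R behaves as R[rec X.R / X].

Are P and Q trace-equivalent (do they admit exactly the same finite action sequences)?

LTS(P): 3 reachable states
  s0 = d.(d.0 + d.0) | ··d··> s1
  s1 = d.0 + d.0 | ··d··> s2
  s2 = 0 | (no moves)
LTS(Q): 3 reachable states
  t0 = d.(d.0 + 0 + d.0) | ··d··> t1
  t1 = d.0 + 0 + d.0 | ··d··> t2
  t2 = 0 | (no moves)
Coarsest stable partition (strong bisimilarity classes):
  B0 = {s0, t0}
  B1 = {s1, t1}
  B2 = {s2, t2}
s0 ∈ B0, t0 ∈ B0 → same block
Bisimilar ⇒ trace-equivalent.

YES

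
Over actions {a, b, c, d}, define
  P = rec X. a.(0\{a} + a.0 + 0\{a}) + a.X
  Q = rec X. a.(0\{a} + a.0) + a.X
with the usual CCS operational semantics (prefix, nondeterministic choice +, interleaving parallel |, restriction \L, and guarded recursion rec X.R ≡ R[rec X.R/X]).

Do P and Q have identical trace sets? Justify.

YES

P's transition system — 3 states:
  p0 = rec X. a.(0\{a} + a.0 + 0\{a}) + a.X ⊢ —a→ p0, —a→ p1
  p1 = 0\{a} + a.0 + 0\{a} ⊢ —a→ p2
  p2 = 0 ⊢ (no moves)
Q's transition system — 3 states:
  q0 = rec X. a.(0\{a} + a.0) + a.X ⊢ —a→ q0, —a→ q1
  q1 = 0\{a} + a.0 ⊢ —a→ q2
  q2 = 0 ⊢ (no moves)
Partition-refinement fixed point:
  B0 = {p0, q0}
  B1 = {p1, q1}
  B2 = {p2, q2}
p0 ∈ B0, q0 ∈ B0 → same block
Bisimilar ⇒ trace-equivalent.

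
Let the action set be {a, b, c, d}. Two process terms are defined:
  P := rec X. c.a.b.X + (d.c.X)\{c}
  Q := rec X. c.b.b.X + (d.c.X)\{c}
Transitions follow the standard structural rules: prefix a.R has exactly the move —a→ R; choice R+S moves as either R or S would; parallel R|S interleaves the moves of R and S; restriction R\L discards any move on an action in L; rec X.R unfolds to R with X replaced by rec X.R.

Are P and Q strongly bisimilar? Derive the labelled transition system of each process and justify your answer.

Reachable graph of P (4 states):
  u0 = rec X. c.a.b.X + (d.c.X)\{c} :: -c-> u1, -d-> u2
  u1 = a.b.(rec X. c.a.b.X + (d.c.X)\{c}) :: -a-> u3
  u2 = (c.(rec X. c.a.b.X + (d.c.X)\{c}))\{c} :: (no moves)
  u3 = b.(rec X. c.a.b.X + (d.c.X)\{c}) :: -b-> u0
Reachable graph of Q (4 states):
  v0 = rec X. c.b.b.X + (d.c.X)\{c} :: -c-> v1, -d-> v2
  v1 = b.b.(rec X. c.b.b.X + (d.c.X)\{c}) :: -b-> v3
  v2 = (c.(rec X. c.b.b.X + (d.c.X)\{c}))\{c} :: (no moves)
  v3 = b.(rec X. c.b.b.X + (d.c.X)\{c}) :: -b-> v0
Bisimilarity quotient blocks:
  B0 = {u0}
  B1 = {u1}
  B2 = {u3}
  B3 = {u2, v2}
  B4 = {v0}
  B5 = {v1}
  B6 = {v3}
u0 ∈ B0, v0 ∈ B4 → different blocks

not bisimilar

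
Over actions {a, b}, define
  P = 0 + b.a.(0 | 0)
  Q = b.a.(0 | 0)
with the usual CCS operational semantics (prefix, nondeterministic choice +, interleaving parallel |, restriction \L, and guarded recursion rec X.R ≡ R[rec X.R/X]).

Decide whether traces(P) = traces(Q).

trace-equivalent

Reachable graph of P (3 states):
  u0 = 0 + b.a.(0 | 0) → —b→ u1
  u1 = a.(0 | 0) → —a→ u2
  u2 = 0 | 0 → ∅
Reachable graph of Q (3 states):
  v0 = b.a.(0 | 0) → —b→ v1
  v1 = a.(0 | 0) → —a→ v2
  v2 = 0 | 0 → ∅
Partition-refinement fixed point:
  B0 = {u0, v0}
  B1 = {u1, v1}
  B2 = {u2, v2}
u0 ∈ B0, v0 ∈ B0 → same block
Bisimilar ⇒ trace-equivalent.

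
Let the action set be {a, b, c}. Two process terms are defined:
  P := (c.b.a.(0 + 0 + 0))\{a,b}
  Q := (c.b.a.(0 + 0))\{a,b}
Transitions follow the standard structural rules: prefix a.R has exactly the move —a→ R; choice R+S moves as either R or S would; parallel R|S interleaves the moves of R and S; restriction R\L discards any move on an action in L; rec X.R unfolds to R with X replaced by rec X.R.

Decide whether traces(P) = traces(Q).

LTS(P): 2 reachable states
  p0 = (c.b.a.(0 + 0 + 0))\{a,b} :: -c-> p1
  p1 = (b.a.(0 + 0 + 0))\{a,b} :: deadlocked
LTS(Q): 2 reachable states
  q0 = (c.b.a.(0 + 0))\{a,b} :: -c-> q1
  q1 = (b.a.(0 + 0))\{a,b} :: deadlocked
Coarsest stable partition (strong bisimilarity classes):
  B0 = {p0, q0}
  B1 = {p1, q1}
p0 ∈ B0, q0 ∈ B0 → same block
Bisimilar ⇒ trace-equivalent.

trace-equivalent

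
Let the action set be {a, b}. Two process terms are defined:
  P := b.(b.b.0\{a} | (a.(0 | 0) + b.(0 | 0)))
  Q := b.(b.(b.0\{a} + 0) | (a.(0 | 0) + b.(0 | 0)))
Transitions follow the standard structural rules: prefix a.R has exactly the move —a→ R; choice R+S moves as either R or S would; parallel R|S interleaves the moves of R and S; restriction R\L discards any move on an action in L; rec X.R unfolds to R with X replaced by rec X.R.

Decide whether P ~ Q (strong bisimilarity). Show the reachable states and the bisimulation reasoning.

bisimilar

Reachable graph of P (7 states):
  m0 = b.(b.b.0\{a} | (a.(0 | 0) + b.(0 | 0))) → --b--▸ m1
  m1 = b.b.0\{a} | (a.(0 | 0) + b.(0 | 0)) → --a--▸ m2, --b--▸ m2, --b--▸ m3
  m2 = b.b.0\{a} | (0 | 0) → --b--▸ m4
  m3 = b.0\{a} | (a.(0 | 0) + b.(0 | 0)) → --a--▸ m4, --b--▸ m4, --b--▸ m5
  m4 = b.0\{a} | (0 | 0) → --b--▸ m6
  m5 = 0\{a} | (a.(0 | 0) + b.(0 | 0)) → --a--▸ m6, --b--▸ m6
  m6 = 0\{a} | (0 | 0) → (no moves)
Reachable graph of Q (7 states):
  n0 = b.(b.(b.0\{a} + 0) | (a.(0 | 0) + b.(0 | 0))) → --b--▸ n1
  n1 = b.(b.0\{a} + 0) | (a.(0 | 0) + b.(0 | 0)) → --a--▸ n2, --b--▸ n2, --b--▸ n3
  n2 = b.(b.0\{a} + 0) | (0 | 0) → --b--▸ n4
  n3 = (b.0\{a} + 0) | (a.(0 | 0) + b.(0 | 0)) → --a--▸ n4, --b--▸ n4, --b--▸ n5
  n4 = (b.0\{a} + 0) | (0 | 0) → --b--▸ n6
  n5 = 0\{a} | (a.(0 | 0) + b.(0 | 0)) → --a--▸ n6, --b--▸ n6
  n6 = 0\{a} | (0 | 0) → (no moves)
Bisimilarity quotient blocks:
  B0 = {m0, n0}
  B1 = {m1, n1}
  B2 = {m2, n2}
  B3 = {m4, n4}
  B4 = {m6, n6}
  B5 = {m3, n3}
  B6 = {m5, n5}
m0 ∈ B0, n0 ∈ B0 → same block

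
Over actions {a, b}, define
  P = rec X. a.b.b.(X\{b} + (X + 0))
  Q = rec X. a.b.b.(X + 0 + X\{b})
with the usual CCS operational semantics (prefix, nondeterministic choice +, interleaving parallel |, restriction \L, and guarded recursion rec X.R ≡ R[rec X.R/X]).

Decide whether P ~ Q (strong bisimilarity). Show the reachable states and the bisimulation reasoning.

P's transition system — 5 states:
  u0 = rec X. a.b.b.(X\{b} + (X + 0)) has moves =a=> u1
  u1 = b.b.((rec X. a.b.b.(X\{b} + (X + 0)))\{b} + ((rec X. a.b.b.(X\{b} + (X + 0))) + 0)) has moves =b=> u2
  u2 = b.((rec X. a.b.b.(X\{b} + (X + 0)))\{b} + ((rec X. a.b.b.(X\{b} + (X + 0))) + 0)) has moves =b=> u3
  u3 = (rec X. a.b.b.(X\{b} + (X + 0)))\{b} + ((rec X. a.b.b.(X\{b} + (X + 0))) + 0) has moves =a=> u1, =a=> u4
  u4 = (b.b.((rec X. a.b.b.(X\{b} + (X + 0)))\{b} + ((rec X. a.b.b.(X\{b} + (X + 0))) + 0)))\{b} has moves ∅
Q's transition system — 5 states:
  v0 = rec X. a.b.b.(X + 0 + X\{b}) has moves =a=> v1
  v1 = b.b.((rec X. a.b.b.(X + 0 + X\{b})) + 0 + (rec X. a.b.b.(X + 0 + X\{b}))\{b}) has moves =b=> v2
  v2 = b.((rec X. a.b.b.(X + 0 + X\{b})) + 0 + (rec X. a.b.b.(X + 0 + X\{b}))\{b}) has moves =b=> v3
  v3 = (rec X. a.b.b.(X + 0 + X\{b})) + 0 + (rec X. a.b.b.(X + 0 + X\{b}))\{b} has moves =a=> v1, =a=> v4
  v4 = (b.b.((rec X. a.b.b.(X + 0 + X\{b})) + 0 + (rec X. a.b.b.(X + 0 + X\{b}))\{b}))\{b} has moves ∅
Partition-refinement fixed point:
  B0 = {u0, v0}
  B1 = {u1, v1}
  B2 = {u2, v2}
  B3 = {u3, v3}
  B4 = {u4, v4}
u0 ∈ B0, v0 ∈ B0 → same block

YES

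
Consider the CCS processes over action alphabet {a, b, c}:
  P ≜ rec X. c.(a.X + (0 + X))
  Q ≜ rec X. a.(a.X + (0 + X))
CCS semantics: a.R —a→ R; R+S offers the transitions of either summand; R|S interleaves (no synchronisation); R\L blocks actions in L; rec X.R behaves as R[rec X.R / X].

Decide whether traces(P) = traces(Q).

P's transition system — 2 states:
  u0 = rec X. c.(a.X + (0 + X)) → -c-> u1
  u1 = a.(rec X. c.(a.X + (0 + X))) + (0 + (rec X. c.(a.X + (0 + X)))) → -a-> u0, -c-> u1
Q's transition system — 2 states:
  v0 = rec X. a.(a.X + (0 + X)) → -a-> v1
  v1 = a.(rec X. a.(a.X + (0 + X))) + (0 + (rec X. a.(a.X + (0 + X)))) → -a-> v0, -a-> v1
Trace ⟨c⟩ through P, begin at {u0}:
  step 1 (c): {u1}
  — P admits the full trace.
Trace ⟨c⟩ through Q, begin at {v0}:
  step 1 (c): ∅  — Q cannot continue

NO — witness ⟨c⟩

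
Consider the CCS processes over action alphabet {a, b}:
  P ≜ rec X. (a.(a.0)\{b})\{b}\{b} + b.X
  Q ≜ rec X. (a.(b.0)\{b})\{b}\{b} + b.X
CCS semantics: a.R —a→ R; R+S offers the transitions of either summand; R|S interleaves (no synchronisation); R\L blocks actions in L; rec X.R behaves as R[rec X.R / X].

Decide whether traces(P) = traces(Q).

Reachable graph of P (3 states):
  m0 = rec X. (a.(a.0)\{b})\{b}\{b} + b.X ⊢ —a→ m1, —b→ m0
  m1 = (a.0)\{b}\{b}\{b} ⊢ —a→ m2
  m2 = 0\{b}\{b}\{b} ⊢ ∅
Reachable graph of Q (2 states):
  n0 = rec X. (a.(b.0)\{b})\{b}\{b} + b.X ⊢ —a→ n1, —b→ n0
  n1 = (b.0)\{b}\{b}\{b} ⊢ ∅
Executing aa from P (initial set {m0}):
  step 1 (a): {m1}
  step 2 (a): {m2}
  — P admits the full trace.
Executing aa from Q (initial set {n0}):
  step 1 (a): {n1}
  step 2 (a): ∅  — Q cannot continue

NO — witness ⟨aa⟩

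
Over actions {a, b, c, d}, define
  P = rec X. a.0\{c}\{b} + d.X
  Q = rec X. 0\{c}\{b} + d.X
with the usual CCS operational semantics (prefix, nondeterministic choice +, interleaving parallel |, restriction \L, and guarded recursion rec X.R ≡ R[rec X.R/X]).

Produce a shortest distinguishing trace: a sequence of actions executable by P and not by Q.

Reachable graph of P (2 states):
  u0 = rec X. a.0\{c}\{b} + d.X :: ··a··> u1, ··d··> u0
  u1 = 0\{c}\{b} :: (no moves)
Reachable graph of Q (1 states):
  v0 = rec X. 0\{c}\{b} + d.X :: ··d··> v0
Executing a from P (initial set {u0}):
  [1] a ⇒ {u1}
  ✓ P
Executing a from Q (initial set {v0}):
  [1] a ⇒ no successor for Q

a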